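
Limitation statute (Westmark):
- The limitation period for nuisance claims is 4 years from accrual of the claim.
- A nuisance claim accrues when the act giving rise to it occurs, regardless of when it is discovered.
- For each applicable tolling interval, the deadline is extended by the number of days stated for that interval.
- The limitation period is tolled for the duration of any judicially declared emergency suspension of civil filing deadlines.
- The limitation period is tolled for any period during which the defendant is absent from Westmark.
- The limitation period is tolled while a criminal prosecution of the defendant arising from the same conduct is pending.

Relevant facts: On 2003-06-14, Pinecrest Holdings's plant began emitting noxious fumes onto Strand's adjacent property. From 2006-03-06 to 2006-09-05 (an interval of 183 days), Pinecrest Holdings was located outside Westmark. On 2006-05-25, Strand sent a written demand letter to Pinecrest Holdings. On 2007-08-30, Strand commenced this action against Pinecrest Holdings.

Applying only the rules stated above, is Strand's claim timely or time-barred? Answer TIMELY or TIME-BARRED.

The claim accrued on 2003-06-14, when the wrongful act occurred.
The untolled deadline — 4 years after 2003-06-14 — is 2007-06-14.
The defendant's absence from the jurisdiction from 2006-03-06 to 2006-09-05 tolled the period for 183 days, extending the deadline to 2007-12-14.
None of the other events listed affects the running of the period under the stated rules.
The 2007-08-30 filing precedes the 2007-12-14 deadline; the claim is timely.

TIMELY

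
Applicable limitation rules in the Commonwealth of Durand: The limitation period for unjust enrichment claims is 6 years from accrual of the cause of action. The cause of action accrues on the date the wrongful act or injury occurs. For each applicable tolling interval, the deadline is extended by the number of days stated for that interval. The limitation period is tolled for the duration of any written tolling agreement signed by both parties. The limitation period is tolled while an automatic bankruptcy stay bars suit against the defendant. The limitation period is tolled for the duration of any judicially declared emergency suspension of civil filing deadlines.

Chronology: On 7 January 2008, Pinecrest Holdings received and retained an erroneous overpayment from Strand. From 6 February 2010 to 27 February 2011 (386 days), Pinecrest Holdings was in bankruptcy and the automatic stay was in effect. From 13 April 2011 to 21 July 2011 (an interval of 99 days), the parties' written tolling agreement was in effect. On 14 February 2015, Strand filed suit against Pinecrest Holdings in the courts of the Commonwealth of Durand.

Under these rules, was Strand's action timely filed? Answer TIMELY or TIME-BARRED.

TIMELY

The limitation period began to run on 7 January 2008.
Adding the 6 years base period to 7 January 2008 gives a deadline of 7 January 2014, before any tolling.
The automatic bankruptcy stay from 6 February 2010 to 27 February 2011 tolled the period for 386 days, extending the deadline to 28 January 2015.
The written tolling agreement from 13 April 2011 to 21 July 2011 tolled the period for 99 days, extending the deadline to 7 May 2015.
The 14 February 2015 filing precedes the 7 May 2015 deadline; the claim is timely.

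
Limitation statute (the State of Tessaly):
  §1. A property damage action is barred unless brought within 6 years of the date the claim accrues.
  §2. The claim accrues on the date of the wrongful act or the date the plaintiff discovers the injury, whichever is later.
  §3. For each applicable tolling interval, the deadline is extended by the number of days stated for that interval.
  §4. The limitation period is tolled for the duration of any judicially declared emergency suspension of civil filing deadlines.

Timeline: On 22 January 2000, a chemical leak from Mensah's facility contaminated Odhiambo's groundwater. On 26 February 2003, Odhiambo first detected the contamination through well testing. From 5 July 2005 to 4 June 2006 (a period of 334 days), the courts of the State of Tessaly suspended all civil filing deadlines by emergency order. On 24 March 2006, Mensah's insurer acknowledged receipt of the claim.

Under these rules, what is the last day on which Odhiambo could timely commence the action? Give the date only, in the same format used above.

The claim accrued on 26 February 2003 — the later of the 22 January 2000 act and the 26 February 2003 discovery.
6 years from 26 February 2003 is 26 February 2009.
Because the emergency suspension of filing deadlines ran from 5 July 2005 to 4 June 2006, the deadline is extended by 334 days to 26 January 2010.
The other events in the timeline have no effect on the limitation period under the stated rules.

26 January 2010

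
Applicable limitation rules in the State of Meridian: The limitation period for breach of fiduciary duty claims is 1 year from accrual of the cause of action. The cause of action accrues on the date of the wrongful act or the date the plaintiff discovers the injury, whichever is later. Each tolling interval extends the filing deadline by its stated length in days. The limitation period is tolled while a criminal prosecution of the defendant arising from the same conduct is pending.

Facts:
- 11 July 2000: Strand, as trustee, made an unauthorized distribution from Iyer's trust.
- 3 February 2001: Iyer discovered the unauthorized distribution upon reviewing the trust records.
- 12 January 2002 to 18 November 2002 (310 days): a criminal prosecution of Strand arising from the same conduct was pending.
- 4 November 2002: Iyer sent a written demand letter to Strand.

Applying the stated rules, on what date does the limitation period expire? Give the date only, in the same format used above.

10 December 2002

Taking the later of the act (11 July 2000) and discovery (3 February 2001), the claim accrued on 3 February 2001.
Adding the 1 year base period to 3 February 2001 gives a deadline of 3 February 2002, before any tolling.
Because the pending criminal prosecution ran from 12 January 2002 to 18 November 2002, the deadline is extended by 310 days to 10 December 2002.
Nothing else in the chronology tolls or restarts the period.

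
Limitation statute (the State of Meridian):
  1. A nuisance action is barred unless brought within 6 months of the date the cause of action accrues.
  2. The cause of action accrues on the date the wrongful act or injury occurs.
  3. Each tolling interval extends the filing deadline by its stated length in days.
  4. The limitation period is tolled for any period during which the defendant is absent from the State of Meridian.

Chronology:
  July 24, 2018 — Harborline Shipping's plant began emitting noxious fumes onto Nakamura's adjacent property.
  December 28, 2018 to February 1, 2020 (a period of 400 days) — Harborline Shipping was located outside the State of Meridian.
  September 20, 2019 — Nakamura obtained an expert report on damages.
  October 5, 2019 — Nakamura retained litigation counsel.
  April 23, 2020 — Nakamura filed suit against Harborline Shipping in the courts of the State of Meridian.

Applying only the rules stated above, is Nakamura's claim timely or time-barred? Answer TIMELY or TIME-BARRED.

TIME-BARRED

The cause of action accrued on July 24, 2018, the date of the act.
6 months from July 24, 2018 is January 24, 2019.
The defendant's absence from the jurisdiction from December 28, 2018 to February 1, 2020 tolled the period for 400 days, extending the deadline to February 28, 2020.
Nothing else in the chronology tolls or restarts the period.
Filing on April 23, 2020 missed the February 28, 2020 deadline — the action is time-barred.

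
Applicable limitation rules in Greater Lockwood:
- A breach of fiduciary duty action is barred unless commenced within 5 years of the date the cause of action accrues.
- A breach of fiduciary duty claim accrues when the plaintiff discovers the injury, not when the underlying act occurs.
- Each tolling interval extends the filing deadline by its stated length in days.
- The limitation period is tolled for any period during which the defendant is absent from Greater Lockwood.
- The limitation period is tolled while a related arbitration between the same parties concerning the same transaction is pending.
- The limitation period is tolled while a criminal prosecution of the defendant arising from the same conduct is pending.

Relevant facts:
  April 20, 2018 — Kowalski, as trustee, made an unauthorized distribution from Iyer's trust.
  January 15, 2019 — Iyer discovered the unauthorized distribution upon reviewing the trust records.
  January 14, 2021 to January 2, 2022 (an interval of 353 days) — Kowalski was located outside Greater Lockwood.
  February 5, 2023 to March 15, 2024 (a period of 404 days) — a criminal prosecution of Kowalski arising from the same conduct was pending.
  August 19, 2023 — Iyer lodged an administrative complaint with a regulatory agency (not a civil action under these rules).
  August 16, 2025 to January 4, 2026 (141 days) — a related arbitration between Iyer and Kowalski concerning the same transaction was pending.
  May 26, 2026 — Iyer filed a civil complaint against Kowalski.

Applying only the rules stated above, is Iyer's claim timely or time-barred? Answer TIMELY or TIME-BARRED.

The claim did not accrue until Iyer discovered the injury on January 15, 2019; the April 20, 2018 act date does not start the clock under the stated rule.
Adding the 5 years base period to January 15, 2019 gives a deadline of January 15, 2024, before any tolling.
The defendant's absence from the jurisdiction from January 14, 2021 to January 2, 2022 tolled the period for 353 days, extending the deadline to January 2, 2025.
The period was tolled for 404 days by the pending criminal prosecution (February 5, 2023 to March 15, 2024), pushing the deadline to February 10, 2026.
The period was tolled for 141 days by the pending related arbitration (August 16, 2025 to January 4, 2026), pushing the deadline to July 1, 2026.
Nothing else in the chronology tolls or restarts the period.
Iyer filed on May 26, 2026, before the July 1, 2026 deadline, so the action is timely.

TIMELY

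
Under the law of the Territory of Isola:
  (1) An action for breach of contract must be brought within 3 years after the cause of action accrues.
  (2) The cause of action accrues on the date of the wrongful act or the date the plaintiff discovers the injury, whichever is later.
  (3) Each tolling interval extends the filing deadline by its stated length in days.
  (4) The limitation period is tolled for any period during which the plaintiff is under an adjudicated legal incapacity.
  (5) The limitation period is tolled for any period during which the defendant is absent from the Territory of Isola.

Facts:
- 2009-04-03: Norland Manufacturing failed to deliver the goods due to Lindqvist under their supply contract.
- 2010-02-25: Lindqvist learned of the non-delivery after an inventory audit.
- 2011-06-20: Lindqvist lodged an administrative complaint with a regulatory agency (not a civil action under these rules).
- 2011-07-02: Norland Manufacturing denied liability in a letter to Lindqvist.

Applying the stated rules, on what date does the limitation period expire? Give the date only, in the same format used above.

2013-02-25

Taking the later of the act (2009-04-03) and discovery (2010-02-25), the claim accrued on 2010-02-25.
3 years from 2010-02-25 is 2013-02-25.
Nothing else in the chronology tolls or restarts the period.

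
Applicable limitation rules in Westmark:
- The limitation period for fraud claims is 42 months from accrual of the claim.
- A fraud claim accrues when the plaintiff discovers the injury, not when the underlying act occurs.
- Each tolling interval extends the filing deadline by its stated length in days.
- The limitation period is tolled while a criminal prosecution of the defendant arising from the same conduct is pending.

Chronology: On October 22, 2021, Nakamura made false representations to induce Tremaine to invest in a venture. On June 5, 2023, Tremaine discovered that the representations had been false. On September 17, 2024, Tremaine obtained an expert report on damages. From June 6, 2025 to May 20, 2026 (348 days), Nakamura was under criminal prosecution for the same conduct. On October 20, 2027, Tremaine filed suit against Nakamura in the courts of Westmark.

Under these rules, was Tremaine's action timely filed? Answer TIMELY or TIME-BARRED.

TIMELY

Accrual is tied to discovery, so the period began on June 5, 2023 rather than on October 22, 2021 when the act occurred.
Adding the 42 months base period to June 5, 2023 gives a deadline of December 5, 2026, before any tolling.
Because the pending criminal prosecution ran from June 6, 2025 to May 20, 2026, the deadline is extended by 348 days to November 18, 2027.
None of the other events listed affects the running of the period under the stated rules.
Filing on October 20, 2027 beat the November 18, 2027 deadline — the action is timely.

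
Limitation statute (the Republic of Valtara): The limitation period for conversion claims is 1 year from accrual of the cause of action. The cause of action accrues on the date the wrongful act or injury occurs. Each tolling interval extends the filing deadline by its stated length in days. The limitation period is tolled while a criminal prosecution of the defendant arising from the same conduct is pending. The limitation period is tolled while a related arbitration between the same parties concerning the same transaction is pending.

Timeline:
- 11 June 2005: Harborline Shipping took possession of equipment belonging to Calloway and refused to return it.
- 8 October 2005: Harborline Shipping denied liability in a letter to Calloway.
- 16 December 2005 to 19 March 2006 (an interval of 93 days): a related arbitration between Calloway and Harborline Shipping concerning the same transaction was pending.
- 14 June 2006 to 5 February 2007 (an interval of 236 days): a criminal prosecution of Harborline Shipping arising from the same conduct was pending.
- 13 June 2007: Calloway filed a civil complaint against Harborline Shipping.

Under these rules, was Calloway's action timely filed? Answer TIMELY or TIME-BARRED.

The cause of action accrued on 11 June 2005, the date of the act.
The untolled deadline — 1 year after 11 June 2005 — is 11 June 2006.
The pending related arbitration from 16 December 2005 to 19 March 2006 tolled the period for 93 days, extending the deadline to 12 September 2006.
Because the pending criminal prosecution ran from 14 June 2006 to 5 February 2007, the deadline is extended by 236 days to 6 May 2007.
Nothing else in the chronology tolls or restarts the period.
The 13 June 2007 filing falls after the 6 May 2007 deadline; the claim is time-barred.

TIME-BARRED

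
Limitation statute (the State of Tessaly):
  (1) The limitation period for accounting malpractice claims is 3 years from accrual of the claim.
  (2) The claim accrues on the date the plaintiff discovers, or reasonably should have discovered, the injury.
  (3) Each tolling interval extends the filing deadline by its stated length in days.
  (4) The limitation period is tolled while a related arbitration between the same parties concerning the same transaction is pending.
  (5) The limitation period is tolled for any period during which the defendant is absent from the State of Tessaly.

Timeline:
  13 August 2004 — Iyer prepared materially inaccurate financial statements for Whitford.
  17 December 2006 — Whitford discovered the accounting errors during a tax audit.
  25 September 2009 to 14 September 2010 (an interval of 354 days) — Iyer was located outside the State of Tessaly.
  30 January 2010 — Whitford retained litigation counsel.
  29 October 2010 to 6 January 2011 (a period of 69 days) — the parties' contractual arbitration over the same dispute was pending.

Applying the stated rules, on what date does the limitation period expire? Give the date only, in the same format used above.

The claim did not accrue until Whitford discovered the injury on 17 December 2006; the 13 August 2004 act date does not start the clock under the stated rule.
3 years from 17 December 2006 is 17 December 2009.
Because the defendant's absence from the jurisdiction ran from 25 September 2009 to 14 September 2010, the deadline is extended by 354 days to 6 December 2010.
The pending related arbitration from 29 October 2010 to 6 January 2011 tolled the period for 69 days, extending the deadline to 13 February 2011.
The other events in the timeline have no effect on the limitation period under the stated rules.

13 February 2011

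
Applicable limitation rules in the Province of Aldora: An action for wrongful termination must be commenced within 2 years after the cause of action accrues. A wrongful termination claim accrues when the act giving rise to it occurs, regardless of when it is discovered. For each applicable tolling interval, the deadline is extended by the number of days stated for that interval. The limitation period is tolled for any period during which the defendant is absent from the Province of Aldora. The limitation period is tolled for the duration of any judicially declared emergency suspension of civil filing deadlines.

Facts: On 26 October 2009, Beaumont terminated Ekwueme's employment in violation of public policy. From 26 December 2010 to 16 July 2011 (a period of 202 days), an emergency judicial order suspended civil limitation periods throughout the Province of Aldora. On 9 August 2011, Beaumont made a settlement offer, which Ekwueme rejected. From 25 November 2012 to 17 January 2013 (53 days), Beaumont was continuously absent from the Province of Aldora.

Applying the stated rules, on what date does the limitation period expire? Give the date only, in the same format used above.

The claim accrued on 26 October 2009, when the wrongful act occurred.
The untolled deadline — 2 years after 26 October 2009 — is 26 October 2011.
Because the emergency suspension of filing deadlines ran from 26 December 2010 to 16 July 2011, the deadline is extended by 202 days to 15 May 2012.
By the time the defendant's absence from the jurisdiction began on 25 November 2012, the limitation period had already expired on 15 May 2012; that interval cannot revive it.
Nothing else in the chronology tolls or restarts the period.

15 May 2012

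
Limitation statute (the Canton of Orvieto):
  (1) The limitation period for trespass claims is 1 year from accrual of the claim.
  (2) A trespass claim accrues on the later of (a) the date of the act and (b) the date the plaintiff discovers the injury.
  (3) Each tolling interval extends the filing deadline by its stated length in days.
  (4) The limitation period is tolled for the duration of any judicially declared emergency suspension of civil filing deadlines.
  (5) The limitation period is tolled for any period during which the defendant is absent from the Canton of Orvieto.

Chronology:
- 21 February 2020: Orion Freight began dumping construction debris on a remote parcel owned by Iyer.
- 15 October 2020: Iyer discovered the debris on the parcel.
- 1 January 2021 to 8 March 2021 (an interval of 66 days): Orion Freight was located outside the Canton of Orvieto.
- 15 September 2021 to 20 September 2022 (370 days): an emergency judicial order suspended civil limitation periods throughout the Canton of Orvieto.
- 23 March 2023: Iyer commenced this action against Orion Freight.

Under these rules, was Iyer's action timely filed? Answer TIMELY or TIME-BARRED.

TIME-BARRED

The claim accrued on 15 October 2020 — the later of the 21 February 2020 act and the 15 October 2020 discovery.
1 year from 15 October 2020 is 15 October 2021.
The defendant's absence from the jurisdiction from 1 January 2021 to 8 March 2021 tolled the period for 66 days, extending the deadline to 20 December 2021.
The emergency suspension of filing deadlines from 15 September 2021 to 20 September 2022 tolled the period for 370 days, extending the deadline to 25 December 2022.
The 23 March 2023 filing falls after the 25 December 2022 deadline; the claim is time-barred.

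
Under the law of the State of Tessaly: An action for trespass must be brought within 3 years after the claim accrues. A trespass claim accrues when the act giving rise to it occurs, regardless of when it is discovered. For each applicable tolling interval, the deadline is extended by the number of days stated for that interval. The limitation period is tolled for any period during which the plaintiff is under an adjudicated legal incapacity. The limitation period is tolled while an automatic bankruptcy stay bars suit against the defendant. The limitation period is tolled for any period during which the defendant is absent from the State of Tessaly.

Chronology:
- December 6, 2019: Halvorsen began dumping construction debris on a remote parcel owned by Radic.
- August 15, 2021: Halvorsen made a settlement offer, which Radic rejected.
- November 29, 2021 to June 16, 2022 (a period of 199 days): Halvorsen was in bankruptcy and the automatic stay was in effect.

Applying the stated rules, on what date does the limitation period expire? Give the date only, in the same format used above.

June 23, 2023

The limitation period began to run on December 6, 2019.
The untolled deadline — 3 years after December 6, 2019 — is December 6, 2022.
The period was tolled for 199 days by the automatic bankruptcy stay (November 29, 2021 to June 16, 2022), pushing the deadline to June 23, 2023.
Nothing else in the chronology tolls or restarts the period.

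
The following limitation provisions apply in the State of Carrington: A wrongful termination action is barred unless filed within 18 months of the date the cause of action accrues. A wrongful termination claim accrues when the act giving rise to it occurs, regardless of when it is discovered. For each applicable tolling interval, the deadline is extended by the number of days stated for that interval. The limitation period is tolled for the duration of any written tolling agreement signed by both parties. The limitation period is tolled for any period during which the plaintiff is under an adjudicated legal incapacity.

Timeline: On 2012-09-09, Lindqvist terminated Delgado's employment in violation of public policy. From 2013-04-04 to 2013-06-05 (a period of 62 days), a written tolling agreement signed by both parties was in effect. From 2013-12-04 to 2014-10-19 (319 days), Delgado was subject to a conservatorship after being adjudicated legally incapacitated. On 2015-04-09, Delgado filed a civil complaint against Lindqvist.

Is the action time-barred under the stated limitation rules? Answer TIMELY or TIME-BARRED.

TIME-BARRED

The limitation period began to run on 2012-09-09.
The untolled deadline — 18 months after 2012-09-09 — is 2014-03-09.
The written tolling agreement from 2013-04-04 to 2013-06-05 tolled the period for 62 days, extending the deadline to 2014-05-10.
The plaintiff's legal incapacity from 2013-12-04 to 2014-10-19 tolled the period for 319 days, extending the deadline to 2015-03-25.
Filing on 2015-04-09 missed the 2015-03-25 deadline — the action is time-barred.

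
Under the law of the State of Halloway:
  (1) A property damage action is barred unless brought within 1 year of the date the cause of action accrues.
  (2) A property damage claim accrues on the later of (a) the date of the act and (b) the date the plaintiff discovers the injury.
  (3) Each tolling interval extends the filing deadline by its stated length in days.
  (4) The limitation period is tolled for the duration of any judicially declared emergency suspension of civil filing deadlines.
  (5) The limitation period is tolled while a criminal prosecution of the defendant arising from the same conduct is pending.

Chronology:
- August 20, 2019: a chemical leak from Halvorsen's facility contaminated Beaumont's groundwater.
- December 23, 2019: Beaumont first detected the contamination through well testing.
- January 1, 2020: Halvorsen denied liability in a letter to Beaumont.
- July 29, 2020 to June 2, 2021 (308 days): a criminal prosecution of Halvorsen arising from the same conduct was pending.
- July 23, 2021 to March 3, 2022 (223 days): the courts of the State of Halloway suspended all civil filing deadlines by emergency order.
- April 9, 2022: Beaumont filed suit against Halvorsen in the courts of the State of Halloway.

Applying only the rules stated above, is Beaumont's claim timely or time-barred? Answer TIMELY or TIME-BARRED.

TIMELY

Taking the later of the act (August 20, 2019) and discovery (December 23, 2019), the claim accrued on December 23, 2019.
Adding the 1 year base period to December 23, 2019 gives a deadline of December 23, 2020, before any tolling.
The period was tolled for 308 days by the pending criminal prosecution (July 29, 2020 to June 2, 2021), pushing the deadline to October 27, 2021.
The period was tolled for 223 days by the emergency suspension of filing deadlines (July 23, 2021 to March 3, 2022), pushing the deadline to June 7, 2022.
Nothing else in the chronology tolls or restarts the period.
The April 9, 2022 filing precedes the June 7, 2022 deadline; the claim is timely.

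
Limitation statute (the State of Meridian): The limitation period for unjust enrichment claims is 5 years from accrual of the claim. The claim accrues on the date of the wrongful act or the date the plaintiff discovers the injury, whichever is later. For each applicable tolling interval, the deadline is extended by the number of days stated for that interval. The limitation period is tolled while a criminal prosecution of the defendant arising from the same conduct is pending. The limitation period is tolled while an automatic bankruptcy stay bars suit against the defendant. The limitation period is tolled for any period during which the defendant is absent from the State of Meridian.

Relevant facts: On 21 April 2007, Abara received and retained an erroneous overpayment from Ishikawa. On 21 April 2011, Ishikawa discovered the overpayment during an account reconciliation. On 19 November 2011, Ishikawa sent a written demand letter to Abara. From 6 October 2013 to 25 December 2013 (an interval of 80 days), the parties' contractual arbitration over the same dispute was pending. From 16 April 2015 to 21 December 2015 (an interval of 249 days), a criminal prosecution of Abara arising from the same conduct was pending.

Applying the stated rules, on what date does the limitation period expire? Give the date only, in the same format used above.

Because discovery on 21 April 2011 post-dates the 21 April 2007 act, accrual under the later-of rule falls on 21 April 2011.
The untolled deadline — 5 years after 21 April 2011 — is 21 April 2016.
Because the pending criminal prosecution ran from 16 April 2015 to 21 December 2015, the deadline is extended by 249 days to 26 December 2016.
Although a pending arbitration ran from 6 October 2013 to 25 December 2013, the stated rules do not make that a tolling event, so it is disregarded.
Nothing else in the chronology tolls or restarts the period.

26 December 2016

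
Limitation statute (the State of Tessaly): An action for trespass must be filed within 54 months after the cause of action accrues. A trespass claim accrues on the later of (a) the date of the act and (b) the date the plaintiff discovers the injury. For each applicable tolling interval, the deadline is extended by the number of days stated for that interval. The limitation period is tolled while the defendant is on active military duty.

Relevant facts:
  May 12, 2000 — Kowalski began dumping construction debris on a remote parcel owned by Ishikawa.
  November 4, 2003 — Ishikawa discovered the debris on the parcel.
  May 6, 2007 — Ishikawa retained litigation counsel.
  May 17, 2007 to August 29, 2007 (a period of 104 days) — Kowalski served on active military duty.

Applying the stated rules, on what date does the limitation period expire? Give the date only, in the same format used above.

August 16, 2008

The claim accrued on November 4, 2003 — the later of the May 12, 2000 act and the November 4, 2003 discovery.
The untolled deadline — 54 months after November 4, 2003 — is May 4, 2008.
The defendant's active military service from May 17, 2007 to August 29, 2007 tolled the period for 104 days, extending the deadline to August 16, 2008.
Nothing else in the chronology tolls or restarts the period.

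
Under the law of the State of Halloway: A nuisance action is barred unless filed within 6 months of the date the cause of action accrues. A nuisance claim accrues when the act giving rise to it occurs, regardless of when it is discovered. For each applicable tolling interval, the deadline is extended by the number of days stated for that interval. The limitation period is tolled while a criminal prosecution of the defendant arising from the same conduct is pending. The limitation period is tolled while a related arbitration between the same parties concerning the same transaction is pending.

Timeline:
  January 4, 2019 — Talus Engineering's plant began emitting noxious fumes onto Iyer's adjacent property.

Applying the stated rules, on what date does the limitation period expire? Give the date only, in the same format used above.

July 4, 2019

The limitation period began to run on January 4, 2019.
6 months from January 4, 2019 is July 4, 2019.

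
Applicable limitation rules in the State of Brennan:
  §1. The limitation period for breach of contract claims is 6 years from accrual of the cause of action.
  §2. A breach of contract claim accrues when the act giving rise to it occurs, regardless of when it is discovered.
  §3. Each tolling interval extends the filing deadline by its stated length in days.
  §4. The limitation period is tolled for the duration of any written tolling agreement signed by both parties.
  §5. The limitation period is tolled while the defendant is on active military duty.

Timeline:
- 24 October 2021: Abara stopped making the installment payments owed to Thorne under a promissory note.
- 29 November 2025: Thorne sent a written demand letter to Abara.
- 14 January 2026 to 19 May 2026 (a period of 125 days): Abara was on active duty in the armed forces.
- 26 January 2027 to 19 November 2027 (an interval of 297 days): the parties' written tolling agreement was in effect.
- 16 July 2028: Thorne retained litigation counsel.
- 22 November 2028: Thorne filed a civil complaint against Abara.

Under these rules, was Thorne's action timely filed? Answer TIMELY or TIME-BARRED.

TIMELY

The cause of action accrued on 24 October 2021, the date of the act.
Adding the 6 years base period to 24 October 2021 gives a deadline of 24 October 2027, before any tolling.
The period was tolled for 125 days by the defendant's active military service (14 January 2026 to 19 May 2026), pushing the deadline to 26 February 2028.
The period was tolled for 297 days by the written tolling agreement (26 January 2027 to 19 November 2027), pushing the deadline to 19 December 2028.
Nothing else in the chronology tolls or restarts the period.
The 22 November 2028 filing precedes the 19 December 2028 deadline; the claim is timely.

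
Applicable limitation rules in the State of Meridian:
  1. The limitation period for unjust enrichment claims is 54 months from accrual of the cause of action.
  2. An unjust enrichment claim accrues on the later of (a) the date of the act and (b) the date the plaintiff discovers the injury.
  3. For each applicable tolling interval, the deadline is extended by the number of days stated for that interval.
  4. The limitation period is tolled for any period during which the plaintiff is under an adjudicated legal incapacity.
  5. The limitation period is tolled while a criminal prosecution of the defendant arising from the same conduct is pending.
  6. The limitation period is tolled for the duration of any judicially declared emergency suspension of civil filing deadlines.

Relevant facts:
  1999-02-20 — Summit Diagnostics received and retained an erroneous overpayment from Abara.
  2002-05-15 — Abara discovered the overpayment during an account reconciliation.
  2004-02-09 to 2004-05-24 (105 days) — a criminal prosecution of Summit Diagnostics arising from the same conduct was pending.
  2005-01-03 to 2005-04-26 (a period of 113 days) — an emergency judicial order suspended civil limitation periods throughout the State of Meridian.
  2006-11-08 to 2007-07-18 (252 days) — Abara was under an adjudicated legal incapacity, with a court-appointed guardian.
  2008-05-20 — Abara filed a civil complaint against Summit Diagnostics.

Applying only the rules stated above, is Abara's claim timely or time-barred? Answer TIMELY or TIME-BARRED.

Taking the later of the act (1999-02-20) and discovery (2002-05-15), the claim accrued on 2002-05-15.
Adding the 54 months base period to 2002-05-15 gives a deadline of 2006-11-15, before any tolling.
The pending criminal prosecution from 2004-02-09 to 2004-05-24 tolled the period for 105 days, extending the deadline to 2007-02-28.
The emergency suspension of filing deadlines from 2005-01-03 to 2005-04-26 tolled the period for 113 days, extending the deadline to 2007-06-21.
The plaintiff's legal incapacity from 2006-11-08 to 2007-07-18 tolled the period for 252 days, extending the deadline to 2008-02-28.
The 2008-05-20 filing falls after the 2008-02-28 deadline; the claim is time-barred.

TIME-BARRED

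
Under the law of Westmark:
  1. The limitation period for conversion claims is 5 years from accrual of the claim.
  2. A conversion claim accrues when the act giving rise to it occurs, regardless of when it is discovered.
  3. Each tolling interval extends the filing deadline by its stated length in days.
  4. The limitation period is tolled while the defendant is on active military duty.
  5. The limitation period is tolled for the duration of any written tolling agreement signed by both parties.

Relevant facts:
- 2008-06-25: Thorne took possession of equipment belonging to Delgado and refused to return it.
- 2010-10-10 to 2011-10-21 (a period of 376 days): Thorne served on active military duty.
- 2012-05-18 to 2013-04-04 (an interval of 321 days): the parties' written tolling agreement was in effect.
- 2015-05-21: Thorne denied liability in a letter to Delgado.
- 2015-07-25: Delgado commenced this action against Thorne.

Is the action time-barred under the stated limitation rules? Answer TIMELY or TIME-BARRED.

The claim accrued on 2008-06-25, the date of the act.
The untolled deadline — 5 years after 2008-06-25 — is 2013-06-25.
The period was tolled for 376 days by the defendant's active military service (2010-10-10 to 2011-10-21), pushing the deadline to 2014-07-06.
The period was tolled for 321 days by the written tolling agreement (2012-05-18 to 2013-04-04), pushing the deadline to 2015-05-23.
Nothing else in the chronology tolls or restarts the period.
Delgado filed on 2015-07-25, after the 2015-05-23 deadline, so the action is time-barred.

TIME-BARRED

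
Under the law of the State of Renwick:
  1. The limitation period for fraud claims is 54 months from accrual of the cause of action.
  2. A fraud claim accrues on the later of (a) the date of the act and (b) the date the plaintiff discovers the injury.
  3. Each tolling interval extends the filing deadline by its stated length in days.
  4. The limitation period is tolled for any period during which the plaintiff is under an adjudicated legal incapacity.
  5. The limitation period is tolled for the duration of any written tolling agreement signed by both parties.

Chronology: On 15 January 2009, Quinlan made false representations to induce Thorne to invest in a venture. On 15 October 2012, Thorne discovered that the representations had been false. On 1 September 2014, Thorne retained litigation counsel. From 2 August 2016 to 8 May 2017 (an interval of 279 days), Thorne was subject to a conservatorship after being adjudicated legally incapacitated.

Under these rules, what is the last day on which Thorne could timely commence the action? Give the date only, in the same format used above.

19 January 2018

Because discovery on 15 October 2012 post-dates the 15 January 2009 act, accrual under the later-of rule falls on 15 October 2012.
54 months from 15 October 2012 is 15 April 2017.
Because the plaintiff's legal incapacity ran from 2 August 2016 to 8 May 2017, the deadline is extended by 279 days to 19 January 2018.
The other events in the timeline have no effect on the limitation period under the stated rules.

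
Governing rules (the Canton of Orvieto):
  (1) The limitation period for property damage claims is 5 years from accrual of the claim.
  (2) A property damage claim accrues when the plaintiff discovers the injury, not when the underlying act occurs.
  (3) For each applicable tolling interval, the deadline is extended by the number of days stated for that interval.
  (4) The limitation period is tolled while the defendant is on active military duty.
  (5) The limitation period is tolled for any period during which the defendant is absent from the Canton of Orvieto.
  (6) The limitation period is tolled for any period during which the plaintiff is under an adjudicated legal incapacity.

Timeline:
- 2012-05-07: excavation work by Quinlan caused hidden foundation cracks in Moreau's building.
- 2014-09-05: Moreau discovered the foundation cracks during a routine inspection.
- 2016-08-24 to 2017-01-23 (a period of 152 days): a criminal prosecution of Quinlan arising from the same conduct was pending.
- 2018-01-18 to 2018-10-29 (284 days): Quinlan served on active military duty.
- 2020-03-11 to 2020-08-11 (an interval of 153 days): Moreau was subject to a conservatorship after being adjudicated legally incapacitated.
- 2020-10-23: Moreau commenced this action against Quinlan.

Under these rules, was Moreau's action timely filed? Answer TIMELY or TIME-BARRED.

Accrual is tied to discovery, so the period began on 2014-09-05 rather than on 2012-05-07 when the act occurred.
Adding the 5 years base period to 2014-09-05 gives a deadline of 2019-09-05, before any tolling.
Because the defendant's active military service ran from 2018-01-18 to 2018-10-29, the deadline is extended by 284 days to 2020-06-15.
The plaintiff's legal incapacity from 2020-03-11 to 2020-08-11 tolled the period for 153 days, extending the deadline to 2020-11-15.
No stated provision tolls the period for a criminal prosecution, so the interval from 2016-08-24 to 2017-01-23 has no effect on the deadline.
Moreau filed on 2020-10-23, before the 2020-11-15 deadline, so the action is timely.

TIMELY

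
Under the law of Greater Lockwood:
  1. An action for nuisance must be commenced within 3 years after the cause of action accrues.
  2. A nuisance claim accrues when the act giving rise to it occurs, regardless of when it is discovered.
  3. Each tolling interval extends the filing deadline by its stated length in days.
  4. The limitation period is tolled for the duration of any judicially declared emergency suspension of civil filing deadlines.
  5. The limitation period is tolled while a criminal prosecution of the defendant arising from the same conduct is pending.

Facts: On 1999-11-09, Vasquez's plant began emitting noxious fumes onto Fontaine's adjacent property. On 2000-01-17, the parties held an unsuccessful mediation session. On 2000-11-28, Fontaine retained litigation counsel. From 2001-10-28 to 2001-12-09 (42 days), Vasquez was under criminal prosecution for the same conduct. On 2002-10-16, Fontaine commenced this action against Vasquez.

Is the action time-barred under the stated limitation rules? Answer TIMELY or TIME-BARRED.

TIMELY

The cause of action accrued on 1999-11-09, the date of the act.
Adding the 3 years base period to 1999-11-09 gives a deadline of 2002-11-09, before any tolling.
The pending criminal prosecution from 2001-10-28 to 2001-12-09 tolled the period for 42 days, extending the deadline to 2002-12-21.
The other events in the timeline have no effect on the limitation period under the stated rules.
Filing on 2002-10-16 beat the 2002-12-21 deadline — the action is timely.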